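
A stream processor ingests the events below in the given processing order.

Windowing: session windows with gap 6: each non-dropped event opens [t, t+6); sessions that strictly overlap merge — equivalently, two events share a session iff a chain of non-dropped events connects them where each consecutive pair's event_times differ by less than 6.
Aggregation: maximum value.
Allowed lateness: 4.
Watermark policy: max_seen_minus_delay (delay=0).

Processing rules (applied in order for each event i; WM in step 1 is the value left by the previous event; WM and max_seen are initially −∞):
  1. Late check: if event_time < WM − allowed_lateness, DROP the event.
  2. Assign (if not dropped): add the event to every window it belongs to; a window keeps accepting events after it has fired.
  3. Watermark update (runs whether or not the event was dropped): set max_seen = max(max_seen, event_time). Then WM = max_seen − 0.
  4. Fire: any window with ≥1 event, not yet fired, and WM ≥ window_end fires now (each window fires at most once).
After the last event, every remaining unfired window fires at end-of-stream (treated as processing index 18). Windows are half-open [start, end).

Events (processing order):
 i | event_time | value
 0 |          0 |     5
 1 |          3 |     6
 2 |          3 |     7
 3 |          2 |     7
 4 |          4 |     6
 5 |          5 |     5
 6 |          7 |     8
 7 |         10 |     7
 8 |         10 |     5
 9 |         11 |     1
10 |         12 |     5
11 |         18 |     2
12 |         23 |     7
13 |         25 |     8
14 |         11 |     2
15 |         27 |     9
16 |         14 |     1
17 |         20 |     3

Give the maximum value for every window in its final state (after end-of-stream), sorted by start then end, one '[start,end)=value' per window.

i=0 t=0 v=5: → [0,6); WM=0
i=1 t=3 v=6: → [0,9); WM=3
i=2 t=3 v=7: → [0,9); WM=3
i=3 t=2 v=7: → [0,9); WM=3
i=4 t=4 v=6: → [0,10); WM=4
i=5 t=5 v=5: → [0,11); WM=5
i=6 t=7 v=8: → [0,13); WM=7
i=7 t=10 v=7: → [0,16); WM=10
i=8 t=10 v=5: → [0,16); WM=10
i=9 t=11 v=1: → [0,17); WM=11
i=10 t=12 v=5: → [0,18); WM=12
i=11 t=18 v=2: → [18,24); WM=18
i=12 t=23 v=7: → [18,29); WM=23
i=13 t=25 v=8: → [18,31); WM=25
i=14 t=11 v=2: DROP (t<25-4); WM=25
i=15 t=27 v=9: → [18,33); WM=27
i=16 t=14 v=1: DROP (t<27-4); WM=27
i=17 t=20 v=3: DROP (t<27-4); WM=27

[0,18)=8 [18,33)=9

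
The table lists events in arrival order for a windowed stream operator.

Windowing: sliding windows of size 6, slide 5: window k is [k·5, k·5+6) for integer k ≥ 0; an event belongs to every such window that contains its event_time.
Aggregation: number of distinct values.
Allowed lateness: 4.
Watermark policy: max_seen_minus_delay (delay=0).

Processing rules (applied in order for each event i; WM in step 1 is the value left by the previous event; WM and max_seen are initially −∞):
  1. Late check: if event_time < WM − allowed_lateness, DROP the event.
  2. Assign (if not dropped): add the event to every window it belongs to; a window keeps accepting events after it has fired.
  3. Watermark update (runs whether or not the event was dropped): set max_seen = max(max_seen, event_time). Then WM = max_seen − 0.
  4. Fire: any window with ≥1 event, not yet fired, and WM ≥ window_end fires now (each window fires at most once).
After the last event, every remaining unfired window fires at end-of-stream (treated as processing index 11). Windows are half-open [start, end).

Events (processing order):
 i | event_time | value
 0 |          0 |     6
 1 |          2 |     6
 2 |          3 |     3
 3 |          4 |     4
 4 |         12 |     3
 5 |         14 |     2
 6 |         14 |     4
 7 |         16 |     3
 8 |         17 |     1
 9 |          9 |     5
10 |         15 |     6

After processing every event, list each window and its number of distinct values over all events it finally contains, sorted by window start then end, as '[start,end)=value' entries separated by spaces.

i=0 t=0 v=6: → [0,6); WM=0
i=1 t=2 v=6: → [0,6); WM=2
i=2 t=3 v=3: → [0,6); WM=3
i=3 t=4 v=4: → [0,6); WM=4
i=4 t=12 v=3: → [10,16); WM=12; [0,6) fires=3
i=5 t=14 v=2: → [10,16); WM=14
i=6 t=14 v=4: → [10,16); WM=14
i=7 t=16 v=3: → [15,21); WM=16; [10,16) fires=3
i=8 t=17 v=1: → [15,21); WM=17
i=9 t=9 v=5: DROP (t<17-4); WM=17
i=10 t=15 v=6: → [15,21),[10,16); WM=17

[0,6)=3 [10,16)=4 [15,21)=3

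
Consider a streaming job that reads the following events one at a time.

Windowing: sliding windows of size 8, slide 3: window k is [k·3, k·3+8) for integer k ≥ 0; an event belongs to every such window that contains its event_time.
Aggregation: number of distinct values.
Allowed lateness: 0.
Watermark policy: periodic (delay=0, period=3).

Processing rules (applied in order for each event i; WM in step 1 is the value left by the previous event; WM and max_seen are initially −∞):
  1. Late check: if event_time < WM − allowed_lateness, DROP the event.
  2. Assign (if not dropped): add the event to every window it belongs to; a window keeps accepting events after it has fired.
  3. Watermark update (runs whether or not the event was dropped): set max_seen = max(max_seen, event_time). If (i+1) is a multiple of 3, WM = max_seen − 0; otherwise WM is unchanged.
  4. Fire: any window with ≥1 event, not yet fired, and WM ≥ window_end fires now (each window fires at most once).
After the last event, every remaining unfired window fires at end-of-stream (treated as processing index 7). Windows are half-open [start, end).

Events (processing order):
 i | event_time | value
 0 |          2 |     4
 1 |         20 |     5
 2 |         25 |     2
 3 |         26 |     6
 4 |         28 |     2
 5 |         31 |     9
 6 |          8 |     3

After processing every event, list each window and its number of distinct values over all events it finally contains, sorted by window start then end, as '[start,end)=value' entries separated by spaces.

i=0 t=2 v=4: → [0,8); WM=−∞
i=1 t=20 v=5: → [18,26),[15,23); WM=−∞
i=2 t=25 v=2: → [24,32),[21,29),[18,26); WM=25; [0,8) fires=1 [15,23) fires=1
i=3 t=26 v=6: → [24,32),[21,29); WM=25
i=4 t=28 v=2: → [27,35),[24,32),[21,29); WM=25
i=5 t=31 v=9: → [30,38),[27,35),[24,32); WM=31; [18,26) fires=2 [21,29) fires=2
i=6 t=8 v=3: DROP (t<31-0); WM=31

[0,8)=1 [15,23)=1 [18,26)=2 [21,29)=2 [24,32)=3 [27,35)=2 [30,38)=1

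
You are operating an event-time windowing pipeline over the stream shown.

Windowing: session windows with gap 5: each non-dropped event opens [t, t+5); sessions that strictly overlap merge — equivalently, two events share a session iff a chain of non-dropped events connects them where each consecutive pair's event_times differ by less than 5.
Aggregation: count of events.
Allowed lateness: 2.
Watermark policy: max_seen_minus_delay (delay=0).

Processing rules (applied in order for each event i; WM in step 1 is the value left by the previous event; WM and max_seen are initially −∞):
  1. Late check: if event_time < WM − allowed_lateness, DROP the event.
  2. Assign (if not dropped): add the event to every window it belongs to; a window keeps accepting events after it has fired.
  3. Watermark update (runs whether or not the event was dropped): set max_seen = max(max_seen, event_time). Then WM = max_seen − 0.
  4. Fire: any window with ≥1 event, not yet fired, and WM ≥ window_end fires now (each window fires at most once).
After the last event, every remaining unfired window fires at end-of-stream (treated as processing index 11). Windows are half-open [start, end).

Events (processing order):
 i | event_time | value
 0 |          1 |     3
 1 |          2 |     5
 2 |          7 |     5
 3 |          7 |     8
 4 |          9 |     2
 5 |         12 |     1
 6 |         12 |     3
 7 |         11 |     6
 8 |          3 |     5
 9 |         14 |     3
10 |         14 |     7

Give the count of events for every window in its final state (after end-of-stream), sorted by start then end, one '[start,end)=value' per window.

[1,7)=2 [7,19)=8

i=0 t=1 v=3: → [1,6); WM=1
i=1 t=2 v=5: → [1,7); WM=2
i=2 t=7 v=5: → [7,12); WM=7
i=3 t=7 v=8: → [7,12); WM=7
i=4 t=9 v=2: → [7,14); WM=9
i=5 t=12 v=1: → [7,17); WM=12
i=6 t=12 v=3: → [7,17); WM=12
i=7 t=11 v=6: → [7,17); WM=12
i=8 t=3 v=5: DROP (t<12-2); WM=12
i=9 t=14 v=3: → [7,19); WM=14
i=10 t=14 v=7: → [7,19); WM=14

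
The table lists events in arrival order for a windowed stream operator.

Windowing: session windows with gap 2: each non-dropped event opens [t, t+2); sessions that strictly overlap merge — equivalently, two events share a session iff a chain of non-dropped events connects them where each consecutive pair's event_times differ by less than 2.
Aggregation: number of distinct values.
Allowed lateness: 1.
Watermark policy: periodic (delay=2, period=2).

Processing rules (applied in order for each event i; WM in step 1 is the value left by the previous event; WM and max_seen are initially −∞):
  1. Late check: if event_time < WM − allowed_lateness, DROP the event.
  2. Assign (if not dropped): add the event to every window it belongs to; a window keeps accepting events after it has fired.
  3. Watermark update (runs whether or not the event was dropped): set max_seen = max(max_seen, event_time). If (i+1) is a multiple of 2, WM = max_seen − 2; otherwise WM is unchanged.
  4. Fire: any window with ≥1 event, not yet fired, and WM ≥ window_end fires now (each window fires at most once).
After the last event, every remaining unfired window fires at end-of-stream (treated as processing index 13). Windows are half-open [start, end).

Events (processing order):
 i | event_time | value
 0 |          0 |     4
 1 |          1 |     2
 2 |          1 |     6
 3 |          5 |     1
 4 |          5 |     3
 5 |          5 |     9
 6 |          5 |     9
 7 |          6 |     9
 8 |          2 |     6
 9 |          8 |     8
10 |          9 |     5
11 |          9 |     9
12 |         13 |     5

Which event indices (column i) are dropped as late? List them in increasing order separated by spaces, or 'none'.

8

i=0 t=0 v=4: → [0,2); WM=−∞
i=1 t=1 v=2: → [0,3); WM=-1
i=2 t=1 v=6: → [0,3); WM=-1
i=3 t=5 v=1: → [5,7); WM=3
i=4 t=5 v=3: → [5,7); WM=3
i=5 t=5 v=9: → [5,7); WM=3
i=6 t=5 v=9: → [5,7); WM=3
i=7 t=6 v=9: → [5,8); WM=4
i=8 t=2 v=6: DROP (t<4-1); WM=4
i=9 t=8 v=8: → [8,10); WM=6
i=10 t=9 v=5: → [8,11); WM=6
i=11 t=9 v=9: → [8,11); WM=7
i=12 t=13 v=5: → [13,15); WM=7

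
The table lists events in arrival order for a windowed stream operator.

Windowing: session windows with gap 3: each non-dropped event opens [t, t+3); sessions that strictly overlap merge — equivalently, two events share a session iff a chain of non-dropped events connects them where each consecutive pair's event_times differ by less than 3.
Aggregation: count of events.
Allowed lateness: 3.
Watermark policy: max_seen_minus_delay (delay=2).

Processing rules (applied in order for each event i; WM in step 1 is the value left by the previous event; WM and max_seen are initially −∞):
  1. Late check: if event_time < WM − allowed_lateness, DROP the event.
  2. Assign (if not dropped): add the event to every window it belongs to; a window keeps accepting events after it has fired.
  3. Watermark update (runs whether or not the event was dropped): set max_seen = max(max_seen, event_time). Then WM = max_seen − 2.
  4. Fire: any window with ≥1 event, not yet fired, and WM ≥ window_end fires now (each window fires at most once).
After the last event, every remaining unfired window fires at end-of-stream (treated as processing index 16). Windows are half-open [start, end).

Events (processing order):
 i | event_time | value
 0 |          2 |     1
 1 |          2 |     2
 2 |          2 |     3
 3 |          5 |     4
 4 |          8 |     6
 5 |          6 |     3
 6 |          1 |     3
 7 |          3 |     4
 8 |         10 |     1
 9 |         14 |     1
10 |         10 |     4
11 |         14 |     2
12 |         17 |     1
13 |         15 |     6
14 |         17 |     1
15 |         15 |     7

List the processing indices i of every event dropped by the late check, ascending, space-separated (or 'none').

i=0 t=2 v=1: → [2,5); WM=0
i=1 t=2 v=2: → [2,5); WM=0
i=2 t=2 v=3: → [2,5); WM=0
i=3 t=5 v=4: → [5,8); WM=3
i=4 t=8 v=6: → [8,11); WM=6
i=5 t=6 v=3: → [5,11); WM=6
i=6 t=1 v=3: DROP (t<6-3); WM=6
i=7 t=3 v=4: → [2,11); WM=6
i=8 t=10 v=1: → [2,13); WM=8
i=9 t=14 v=1: → [14,17); WM=12
i=10 t=10 v=4: → [2,13); WM=12
i=11 t=14 v=2: → [14,17); WM=12
i=12 t=17 v=1: → [17,20); WM=15
i=13 t=15 v=6: → [14,20); WM=15
i=14 t=17 v=1: → [14,20); WM=15
i=15 t=15 v=7: → [14,20); WM=15

6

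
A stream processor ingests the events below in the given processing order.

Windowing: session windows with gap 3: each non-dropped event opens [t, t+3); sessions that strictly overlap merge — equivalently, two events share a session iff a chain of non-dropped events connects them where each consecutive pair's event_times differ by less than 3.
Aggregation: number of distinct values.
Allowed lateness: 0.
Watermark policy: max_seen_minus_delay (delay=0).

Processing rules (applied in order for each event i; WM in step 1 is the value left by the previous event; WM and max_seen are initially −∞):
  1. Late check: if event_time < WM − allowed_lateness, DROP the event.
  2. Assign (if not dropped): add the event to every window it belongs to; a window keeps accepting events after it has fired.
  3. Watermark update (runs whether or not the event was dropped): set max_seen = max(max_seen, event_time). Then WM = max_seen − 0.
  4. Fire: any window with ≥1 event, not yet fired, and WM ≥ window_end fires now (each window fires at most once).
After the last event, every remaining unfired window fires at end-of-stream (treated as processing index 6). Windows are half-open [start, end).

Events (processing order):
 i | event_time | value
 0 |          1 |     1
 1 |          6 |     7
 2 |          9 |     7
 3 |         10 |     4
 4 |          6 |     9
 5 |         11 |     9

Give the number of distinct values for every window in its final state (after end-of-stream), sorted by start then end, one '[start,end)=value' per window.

[1,4)=1 [6,9)=1 [9,14)=3

i=0 t=1 v=1: → [1,4); WM=1
i=1 t=6 v=7: → [6,9); WM=6
i=2 t=9 v=7: → [9,12); WM=9
i=3 t=10 v=4: → [9,13); WM=10
i=4 t=6 v=9: DROP (t<10-0); WM=10
i=5 t=11 v=9: → [9,14); WM=11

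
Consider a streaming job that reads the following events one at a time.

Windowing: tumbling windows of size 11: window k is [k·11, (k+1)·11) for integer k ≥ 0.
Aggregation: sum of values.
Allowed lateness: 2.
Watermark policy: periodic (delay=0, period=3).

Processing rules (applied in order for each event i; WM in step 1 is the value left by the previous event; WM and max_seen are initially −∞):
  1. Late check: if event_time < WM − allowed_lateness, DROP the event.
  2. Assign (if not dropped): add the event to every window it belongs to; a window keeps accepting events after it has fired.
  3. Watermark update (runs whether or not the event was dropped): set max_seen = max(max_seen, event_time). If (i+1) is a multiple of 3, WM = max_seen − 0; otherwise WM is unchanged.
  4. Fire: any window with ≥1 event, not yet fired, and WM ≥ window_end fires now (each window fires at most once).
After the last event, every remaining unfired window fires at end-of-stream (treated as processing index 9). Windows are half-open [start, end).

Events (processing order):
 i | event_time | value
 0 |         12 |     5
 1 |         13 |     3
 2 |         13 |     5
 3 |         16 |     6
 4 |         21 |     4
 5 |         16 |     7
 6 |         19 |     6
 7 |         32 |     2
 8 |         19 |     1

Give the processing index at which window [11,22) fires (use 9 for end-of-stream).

8

i=0 t=12 v=5: → [11,22); WM=−∞
i=1 t=13 v=3: → [11,22); WM=−∞
i=2 t=13 v=5: → [11,22); WM=13
i=3 t=16 v=6: → [11,22); WM=13
i=4 t=21 v=4: → [11,22); WM=13
i=5 t=16 v=7: → [11,22); WM=21
i=6 t=19 v=6: → [11,22); WM=21
i=7 t=32 v=2: → [22,33); WM=21
i=8 t=19 v=1: → [11,22); WM=32; [11,22) fires=37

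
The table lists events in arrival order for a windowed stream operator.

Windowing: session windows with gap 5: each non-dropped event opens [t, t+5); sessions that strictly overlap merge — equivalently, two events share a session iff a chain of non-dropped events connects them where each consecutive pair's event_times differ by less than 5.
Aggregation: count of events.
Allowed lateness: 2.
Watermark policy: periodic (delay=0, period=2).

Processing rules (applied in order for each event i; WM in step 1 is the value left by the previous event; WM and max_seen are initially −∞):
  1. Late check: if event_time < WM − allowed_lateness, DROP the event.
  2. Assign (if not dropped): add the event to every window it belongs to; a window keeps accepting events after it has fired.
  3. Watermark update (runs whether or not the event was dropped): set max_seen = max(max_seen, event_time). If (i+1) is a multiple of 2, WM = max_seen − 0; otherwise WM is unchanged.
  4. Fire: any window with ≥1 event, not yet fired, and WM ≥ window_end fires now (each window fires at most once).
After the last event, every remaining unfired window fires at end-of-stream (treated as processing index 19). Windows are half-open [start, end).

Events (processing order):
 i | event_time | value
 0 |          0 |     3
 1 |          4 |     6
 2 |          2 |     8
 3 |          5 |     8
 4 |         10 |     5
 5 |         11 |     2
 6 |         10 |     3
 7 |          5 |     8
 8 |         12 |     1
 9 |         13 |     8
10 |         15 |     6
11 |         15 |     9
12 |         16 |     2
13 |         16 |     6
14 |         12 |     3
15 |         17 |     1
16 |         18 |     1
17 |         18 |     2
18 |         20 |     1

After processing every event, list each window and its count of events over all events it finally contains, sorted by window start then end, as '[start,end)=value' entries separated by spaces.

[0,10)=4 [10,25)=13

i=0 t=0 v=3: → [0,5); WM=−∞
i=1 t=4 v=6: → [0,9); WM=4
i=2 t=2 v=8: → [0,9); WM=4
i=3 t=5 v=8: → [0,10); WM=5
i=4 t=10 v=5: → [10,15); WM=5
i=5 t=11 v=2: → [10,16); WM=11
i=6 t=10 v=3: → [10,16); WM=11
i=7 t=5 v=8: DROP (t<11-2); WM=11
i=8 t=12 v=1: → [10,17); WM=11
i=9 t=13 v=8: → [10,18); WM=13
i=10 t=15 v=6: → [10,20); WM=13
i=11 t=15 v=9: → [10,20); WM=15
i=12 t=16 v=2: → [10,21); WM=15
i=13 t=16 v=6: → [10,21); WM=16
i=14 t=12 v=3: DROP (t<16-2); WM=16
i=15 t=17 v=1: → [10,22); WM=17
i=16 t=18 v=1: → [10,23); WM=17
i=17 t=18 v=2: → [10,23); WM=18
i=18 t=20 v=1: → [10,25); WM=18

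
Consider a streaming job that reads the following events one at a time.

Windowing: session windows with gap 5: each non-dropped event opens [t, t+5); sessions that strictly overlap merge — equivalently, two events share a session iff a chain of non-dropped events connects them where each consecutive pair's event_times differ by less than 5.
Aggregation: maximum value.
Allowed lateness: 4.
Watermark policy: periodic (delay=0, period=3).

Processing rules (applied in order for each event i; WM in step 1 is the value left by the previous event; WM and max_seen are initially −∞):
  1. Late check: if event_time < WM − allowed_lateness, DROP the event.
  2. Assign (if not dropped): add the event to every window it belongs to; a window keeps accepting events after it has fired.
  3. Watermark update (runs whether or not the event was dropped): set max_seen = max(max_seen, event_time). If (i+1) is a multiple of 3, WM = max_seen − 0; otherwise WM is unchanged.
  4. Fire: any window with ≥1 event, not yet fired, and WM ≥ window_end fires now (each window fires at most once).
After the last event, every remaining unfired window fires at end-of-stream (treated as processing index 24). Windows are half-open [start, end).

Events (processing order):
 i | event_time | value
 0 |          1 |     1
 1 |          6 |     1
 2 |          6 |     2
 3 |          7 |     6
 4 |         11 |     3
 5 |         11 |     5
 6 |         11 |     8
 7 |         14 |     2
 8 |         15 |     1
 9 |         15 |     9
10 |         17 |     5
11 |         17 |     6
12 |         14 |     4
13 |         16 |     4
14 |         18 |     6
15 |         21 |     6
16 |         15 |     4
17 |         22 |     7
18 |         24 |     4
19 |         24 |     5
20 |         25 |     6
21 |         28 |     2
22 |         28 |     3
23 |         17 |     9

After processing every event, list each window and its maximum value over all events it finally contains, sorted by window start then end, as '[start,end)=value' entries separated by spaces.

i=0 t=1 v=1: → [1,6); WM=−∞
i=1 t=6 v=1: → [6,11); WM=−∞
i=2 t=6 v=2: → [6,11); WM=6
i=3 t=7 v=6: → [6,12); WM=6
i=4 t=11 v=3: → [6,16); WM=6
i=5 t=11 v=5: → [6,16); WM=11
i=6 t=11 v=8: → [6,16); WM=11
i=7 t=14 v=2: → [6,19); WM=11
i=8 t=15 v=1: → [6,20); WM=15
i=9 t=15 v=9: → [6,20); WM=15
i=10 t=17 v=5: → [6,22); WM=15
i=11 t=17 v=6: → [6,22); WM=17
i=12 t=14 v=4: → [6,22); WM=17
i=13 t=16 v=4: → [6,22); WM=17
i=14 t=18 v=6: → [6,23); WM=18
i=15 t=21 v=6: → [6,26); WM=18
i=16 t=15 v=4: → [6,26); WM=18
i=17 t=22 v=7: → [6,27); WM=22
i=18 t=24 v=4: → [6,29); WM=22
i=19 t=24 v=5: → [6,29); WM=22
i=20 t=25 v=6: → [6,30); WM=25
i=21 t=28 v=2: → [6,33); WM=25
i=22 t=28 v=3: → [6,33); WM=25
i=23 t=17 v=9: DROP (t<25-4); WM=28

[1,6)=1 [6,33)=9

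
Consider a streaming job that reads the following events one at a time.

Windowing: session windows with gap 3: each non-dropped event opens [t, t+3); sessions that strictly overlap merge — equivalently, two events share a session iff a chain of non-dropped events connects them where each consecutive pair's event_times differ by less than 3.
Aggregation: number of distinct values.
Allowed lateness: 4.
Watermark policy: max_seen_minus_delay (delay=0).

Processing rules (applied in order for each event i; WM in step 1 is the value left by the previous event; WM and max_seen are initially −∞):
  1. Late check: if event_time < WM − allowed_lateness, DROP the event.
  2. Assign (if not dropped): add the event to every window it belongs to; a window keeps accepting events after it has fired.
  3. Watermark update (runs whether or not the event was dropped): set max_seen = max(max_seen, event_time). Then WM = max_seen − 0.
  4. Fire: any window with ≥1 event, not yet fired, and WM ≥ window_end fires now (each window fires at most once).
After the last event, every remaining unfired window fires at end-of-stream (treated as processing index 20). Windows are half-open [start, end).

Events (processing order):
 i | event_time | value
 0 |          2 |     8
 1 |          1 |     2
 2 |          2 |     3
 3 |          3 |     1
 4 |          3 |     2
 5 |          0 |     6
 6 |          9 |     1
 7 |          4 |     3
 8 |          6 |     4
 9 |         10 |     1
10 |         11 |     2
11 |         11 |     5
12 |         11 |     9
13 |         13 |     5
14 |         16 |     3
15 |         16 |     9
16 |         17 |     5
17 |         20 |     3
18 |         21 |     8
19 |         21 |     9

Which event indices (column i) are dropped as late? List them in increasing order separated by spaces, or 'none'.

7

i=0 t=2 v=8: → [2,5); WM=2
i=1 t=1 v=2: → [1,5); WM=2
i=2 t=2 v=3: → [1,5); WM=2
i=3 t=3 v=1: → [1,6); WM=3
i=4 t=3 v=2: → [1,6); WM=3
i=5 t=0 v=6: → [0,6); WM=3
i=6 t=9 v=1: → [9,12); WM=9
i=7 t=4 v=3: DROP (t<9-4); WM=9
i=8 t=6 v=4: → [6,9); WM=9
i=9 t=10 v=1: → [9,13); WM=10
i=10 t=11 v=2: → [9,14); WM=11
i=11 t=11 v=5: → [9,14); WM=11
i=12 t=11 v=9: → [9,14); WM=11
i=13 t=13 v=5: → [9,16); WM=13
i=14 t=16 v=3: → [16,19); WM=16
i=15 t=16 v=9: → [16,19); WM=16
i=16 t=17 v=5: → [16,20); WM=17
i=17 t=20 v=3: → [20,23); WM=20
i=18 t=21 v=8: → [20,24); WM=21
i=19 t=21 v=9: → [20,24); WM=21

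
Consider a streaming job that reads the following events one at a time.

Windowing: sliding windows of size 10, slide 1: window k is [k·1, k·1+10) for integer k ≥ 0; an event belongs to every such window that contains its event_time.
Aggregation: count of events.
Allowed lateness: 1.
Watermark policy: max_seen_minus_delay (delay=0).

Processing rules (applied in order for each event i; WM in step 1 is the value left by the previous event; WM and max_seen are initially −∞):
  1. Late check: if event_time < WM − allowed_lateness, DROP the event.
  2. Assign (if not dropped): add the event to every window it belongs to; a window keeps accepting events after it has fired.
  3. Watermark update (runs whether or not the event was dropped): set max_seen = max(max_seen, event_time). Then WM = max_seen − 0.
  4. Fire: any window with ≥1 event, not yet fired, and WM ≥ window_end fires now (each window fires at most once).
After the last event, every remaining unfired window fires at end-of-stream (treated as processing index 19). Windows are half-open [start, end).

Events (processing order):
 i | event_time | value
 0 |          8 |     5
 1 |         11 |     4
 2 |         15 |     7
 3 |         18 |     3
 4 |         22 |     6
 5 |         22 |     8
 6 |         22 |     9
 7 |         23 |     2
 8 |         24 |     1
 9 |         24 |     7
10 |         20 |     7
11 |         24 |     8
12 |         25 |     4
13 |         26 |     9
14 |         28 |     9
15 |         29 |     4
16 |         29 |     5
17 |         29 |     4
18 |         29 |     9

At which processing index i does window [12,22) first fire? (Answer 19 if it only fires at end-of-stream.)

i=0 t=8 v=5: → [8,18),[7,17),[6,16),[5,15),[4,14),[3,13),[2,12),[1,11),[0,10); WM=8
i=1 t=11 v=4: → [11,21),[10,20),[9,19),[8,18),[7,17),[6,16),[5,15),[4,14),[3,13),[2,12); WM=11; [0,10) fires=1 [1,11) fires=1
i=2 t=15 v=7: → [15,25),[14,24),[13,23),[12,22),[11,21),[10,20),[9,19),[8,18),[7,17),[6,16); WM=15; [2,12) fires=2 [3,13) fires=2 [4,14) fires=2 [5,15) fires=2
i=3 t=18 v=3: → [18,28),[17,27),[16,26),[15,25),[14,24),[13,23),[12,22),[11,21),[10,20),[9,19); WM=18; [6,16) fires=3 [7,17) fires=3 [8,18) fires=3
i=4 t=22 v=6: → [22,32),[21,31),[20,30),[19,29),[18,28),[17,27),[16,26),[15,25),[14,24),[13,23); WM=22; [9,19) fires=3 [10,20) fires=3 [11,21) fires=3 [12,22) fires=2
i=5 t=22 v=8: → [22,32),[21,31),[20,30),[19,29),[18,28),[17,27),[16,26),[15,25),[14,24),[13,23); WM=22
i=6 t=22 v=9: → [22,32),[21,31),[20,30),[19,29),[18,28),[17,27),[16,26),[15,25),[14,24),[13,23); WM=22
i=7 t=23 v=2: → [23,33),[22,32),[21,31),[20,30),[19,29),[18,28),[17,27),[16,26),[15,25),[14,24); WM=23; [13,23) fires=5
i=8 t=24 v=1: → [24,34),[23,33),[22,32),[21,31),[20,30),[19,29),[18,28),[17,27),[16,26),[15,25); WM=24; [14,24) fires=6
i=9 t=24 v=7: → [24,34),[23,33),[22,32),[21,31),[20,30),[19,29),[18,28),[17,27),[16,26),[15,25); WM=24
i=10 t=20 v=7: DROP (t<24-1); WM=24
i=11 t=24 v=8: → [24,34),[23,33),[22,32),[21,31),[20,30),[19,29),[18,28),[17,27),[16,26),[15,25); WM=24
i=12 t=25 v=4: → [25,35),[24,34),[23,33),[22,32),[21,31),[20,30),[19,29),[18,28),[17,27),[16,26); WM=25; [15,25) fires=9
i=13 t=26 v=9: → [26,36),[25,35),[24,34),[23,33),[22,32),[21,31),[20,30),[19,29),[18,28),[17,27); WM=26; [16,26) fires=9
i=14 t=28 v=9: → [28,38),[27,37),[26,36),[25,35),[24,34),[23,33),[22,32),[21,31),[20,30),[19,29); WM=28; [17,27) fires=10 [18,28) fires=10
i=15 t=29 v=4: → [29,39),[28,38),[27,37),[26,36),[25,35),[24,34),[23,33),[22,32),[21,31),[20,30); WM=29; [19,29) fires=10
i=16 t=29 v=5: → [29,39),[28,38),[27,37),[26,36),[25,35),[24,34),[23,33),[22,32),[21,31),[20,30); WM=29
i=17 t=29 v=4: → [29,39),[28,38),[27,37),[26,36),[25,35),[24,34),[23,33),[22,32),[21,31),[20,30); WM=29
i=18 t=29 v=9: → [29,39),[28,38),[27,37),[26,36),[25,35),[24,34),[23,33),[22,32),[21,31),[20,30); WM=29

4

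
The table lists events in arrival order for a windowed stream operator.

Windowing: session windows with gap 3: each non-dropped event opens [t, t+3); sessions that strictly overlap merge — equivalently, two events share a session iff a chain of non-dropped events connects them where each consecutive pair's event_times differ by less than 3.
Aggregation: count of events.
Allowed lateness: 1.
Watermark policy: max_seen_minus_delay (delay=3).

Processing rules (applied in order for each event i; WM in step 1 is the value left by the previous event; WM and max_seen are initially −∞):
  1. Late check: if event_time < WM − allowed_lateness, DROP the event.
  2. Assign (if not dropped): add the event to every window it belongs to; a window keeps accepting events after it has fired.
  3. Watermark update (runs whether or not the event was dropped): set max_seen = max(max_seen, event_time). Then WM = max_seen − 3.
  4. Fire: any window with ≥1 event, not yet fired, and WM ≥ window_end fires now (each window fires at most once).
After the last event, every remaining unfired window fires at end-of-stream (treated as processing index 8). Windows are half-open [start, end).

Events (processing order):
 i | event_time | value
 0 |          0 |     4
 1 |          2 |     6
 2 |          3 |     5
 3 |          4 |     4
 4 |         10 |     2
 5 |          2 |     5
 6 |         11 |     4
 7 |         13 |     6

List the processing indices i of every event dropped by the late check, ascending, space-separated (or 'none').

5

i=0 t=0 v=4: → [0,3); WM=-3
i=1 t=2 v=6: → [0,5); WM=-1
i=2 t=3 v=5: → [0,6); WM=0
i=3 t=4 v=4: → [0,7); WM=1
i=4 t=10 v=2: → [10,13); WM=7
i=5 t=2 v=5: DROP (t<7-1); WM=7
i=6 t=11 v=4: → [10,14); WM=8
i=7 t=13 v=6: → [10,16); WM=10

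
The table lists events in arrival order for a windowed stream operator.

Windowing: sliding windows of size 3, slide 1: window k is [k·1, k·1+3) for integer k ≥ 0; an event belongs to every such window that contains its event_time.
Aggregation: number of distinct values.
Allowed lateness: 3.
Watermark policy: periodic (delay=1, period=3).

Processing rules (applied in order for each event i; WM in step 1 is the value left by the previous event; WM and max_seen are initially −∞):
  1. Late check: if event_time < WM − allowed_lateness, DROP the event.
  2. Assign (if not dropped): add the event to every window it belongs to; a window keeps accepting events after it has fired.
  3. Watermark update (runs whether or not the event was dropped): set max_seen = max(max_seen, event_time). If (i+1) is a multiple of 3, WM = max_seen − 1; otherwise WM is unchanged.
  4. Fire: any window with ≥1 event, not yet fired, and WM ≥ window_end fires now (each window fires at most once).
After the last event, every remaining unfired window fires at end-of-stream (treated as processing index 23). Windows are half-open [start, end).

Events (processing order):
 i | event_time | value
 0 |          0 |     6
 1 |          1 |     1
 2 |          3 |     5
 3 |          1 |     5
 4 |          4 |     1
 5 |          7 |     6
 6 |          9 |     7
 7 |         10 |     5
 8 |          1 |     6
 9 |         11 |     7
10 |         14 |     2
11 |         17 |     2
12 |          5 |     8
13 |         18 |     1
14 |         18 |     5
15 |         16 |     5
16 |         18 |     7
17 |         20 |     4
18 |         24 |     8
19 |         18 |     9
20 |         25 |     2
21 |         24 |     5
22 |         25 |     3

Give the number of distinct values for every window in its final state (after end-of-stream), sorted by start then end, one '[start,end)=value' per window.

[0,3)=3 [1,4)=2 [2,5)=2 [3,6)=2 [4,7)=1 [5,8)=1 [6,9)=1 [7,10)=2 [8,11)=2 [9,12)=2 [10,13)=2 [11,14)=1 [12,15)=1 [13,16)=1 [14,17)=2 [15,18)=2 [16,19)=5 [17,20)=5 [18,21)=5 [19,22)=1 [20,23)=1 [22,25)=2 [23,26)=4 [24,27)=4 [25,28)=2

i=0 t=0 v=6: → [0,3); WM=−∞
i=1 t=1 v=1: → [1,4),[0,3); WM=−∞
i=2 t=3 v=5: → [3,6),[2,5),[1,4); WM=2
i=3 t=1 v=5: → [1,4),[0,3); WM=2
i=4 t=4 v=1: → [4,7),[3,6),[2,5); WM=2
i=5 t=7 v=6: → [7,10),[6,9),[5,8); WM=6; [0,3) fires=3 [1,4) fires=2 [2,5) fires=2 [3,6) fires=2
i=6 t=9 v=7: → [9,12),[8,11),[7,10); WM=6
i=7 t=10 v=5: → [10,13),[9,12),[8,11); WM=6
i=8 t=1 v=6: DROP (t<6-3); WM=9; [4,7) fires=1 [5,8) fires=1 [6,9) fires=1
i=9 t=11 v=7: → [11,14),[10,13),[9,12); WM=9
i=10 t=14 v=2: → [14,17),[13,16),[12,15); WM=9
i=11 t=17 v=2: → [17,20),[16,19),[15,18); WM=16; [7,10) fires=2 [8,11) fires=2 [9,12) fires=2 [10,13) fires=2 [11,14) fires=1 [12,15) fires=1 [13,16) fires=1
i=12 t=5 v=8: DROP (t<16-3); WM=16
i=13 t=18 v=1: → [18,21),[17,20),[16,19); WM=16
i=14 t=18 v=5: → [18,21),[17,20),[16,19); WM=17; [14,17) fires=1
i=15 t=16 v=5: → [16,19),[15,18),[14,17); WM=17
i=16 t=18 v=7: → [18,21),[17,20),[16,19); WM=17
i=17 t=20 v=4: → [20,23),[19,22),[18,21); WM=19; [15,18) fires=2 [16,19) fires=4
i=18 t=24 v=8: → [24,27),[23,26),[22,25); WM=19
i=19 t=18 v=9: → [18,21),[17,20),[16,19); WM=19
i=20 t=25 v=2: → [25,28),[24,27),[23,26); WM=24; [17,20) fires=5 [18,21) fires=5 [19,22) fires=1 [20,23) fires=1
i=21 t=24 v=5: → [24,27),[23,26),[22,25); WM=24
i=22 t=25 v=3: → [25,28),[24,27),[23,26); WM=24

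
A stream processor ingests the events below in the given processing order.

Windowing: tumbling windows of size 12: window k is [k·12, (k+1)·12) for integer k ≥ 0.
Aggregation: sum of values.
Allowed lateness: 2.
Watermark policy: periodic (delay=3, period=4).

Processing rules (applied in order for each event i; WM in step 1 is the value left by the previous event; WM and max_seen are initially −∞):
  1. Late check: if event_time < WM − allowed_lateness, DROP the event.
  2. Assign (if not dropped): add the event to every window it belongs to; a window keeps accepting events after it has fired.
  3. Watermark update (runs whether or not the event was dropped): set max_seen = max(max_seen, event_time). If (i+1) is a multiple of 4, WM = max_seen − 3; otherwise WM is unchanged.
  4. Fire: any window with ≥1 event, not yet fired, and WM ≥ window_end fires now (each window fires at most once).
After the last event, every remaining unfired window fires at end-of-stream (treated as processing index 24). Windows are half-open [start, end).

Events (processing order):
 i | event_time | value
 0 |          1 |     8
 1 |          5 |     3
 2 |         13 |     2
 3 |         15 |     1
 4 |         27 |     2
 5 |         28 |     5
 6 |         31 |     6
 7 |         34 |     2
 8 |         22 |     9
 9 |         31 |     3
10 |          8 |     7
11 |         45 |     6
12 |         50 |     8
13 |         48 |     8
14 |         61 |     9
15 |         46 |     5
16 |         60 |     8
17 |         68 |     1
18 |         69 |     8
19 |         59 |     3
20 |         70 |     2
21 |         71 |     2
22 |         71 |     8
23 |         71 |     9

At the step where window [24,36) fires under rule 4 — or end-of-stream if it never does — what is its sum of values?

i=0 t=1 v=8: → [0,12); WM=−∞
i=1 t=5 v=3: → [0,12); WM=−∞
i=2 t=13 v=2: → [12,24); WM=−∞
i=3 t=15 v=1: → [12,24); WM=12; [0,12) fires=11
i=4 t=27 v=2: → [24,36); WM=12
i=5 t=28 v=5: → [24,36); WM=12
i=6 t=31 v=6: → [24,36); WM=12
i=7 t=34 v=2: → [24,36); WM=31; [12,24) fires=3
i=8 t=22 v=9: DROP (t<31-2); WM=31
i=9 t=31 v=3: → [24,36); WM=31
i=10 t=8 v=7: DROP (t<31-2); WM=31
i=11 t=45 v=6: → [36,48); WM=42; [24,36) fires=18
i=12 t=50 v=8: → [48,60); WM=42
i=13 t=48 v=8: → [48,60); WM=42
i=14 t=61 v=9: → [60,72); WM=42
i=15 t=46 v=5: → [36,48); WM=58; [36,48) fires=11
i=16 t=60 v=8: → [60,72); WM=58
i=17 t=68 v=1: → [60,72); WM=58
i=18 t=69 v=8: → [60,72); WM=58
i=19 t=59 v=3: → [48,60); WM=66; [48,60) fires=19
i=20 t=70 v=2: → [60,72); WM=66
i=21 t=71 v=2: → [60,72); WM=66
i=22 t=71 v=8: → [60,72); WM=66
i=23 t=71 v=9: → [60,72); WM=68

18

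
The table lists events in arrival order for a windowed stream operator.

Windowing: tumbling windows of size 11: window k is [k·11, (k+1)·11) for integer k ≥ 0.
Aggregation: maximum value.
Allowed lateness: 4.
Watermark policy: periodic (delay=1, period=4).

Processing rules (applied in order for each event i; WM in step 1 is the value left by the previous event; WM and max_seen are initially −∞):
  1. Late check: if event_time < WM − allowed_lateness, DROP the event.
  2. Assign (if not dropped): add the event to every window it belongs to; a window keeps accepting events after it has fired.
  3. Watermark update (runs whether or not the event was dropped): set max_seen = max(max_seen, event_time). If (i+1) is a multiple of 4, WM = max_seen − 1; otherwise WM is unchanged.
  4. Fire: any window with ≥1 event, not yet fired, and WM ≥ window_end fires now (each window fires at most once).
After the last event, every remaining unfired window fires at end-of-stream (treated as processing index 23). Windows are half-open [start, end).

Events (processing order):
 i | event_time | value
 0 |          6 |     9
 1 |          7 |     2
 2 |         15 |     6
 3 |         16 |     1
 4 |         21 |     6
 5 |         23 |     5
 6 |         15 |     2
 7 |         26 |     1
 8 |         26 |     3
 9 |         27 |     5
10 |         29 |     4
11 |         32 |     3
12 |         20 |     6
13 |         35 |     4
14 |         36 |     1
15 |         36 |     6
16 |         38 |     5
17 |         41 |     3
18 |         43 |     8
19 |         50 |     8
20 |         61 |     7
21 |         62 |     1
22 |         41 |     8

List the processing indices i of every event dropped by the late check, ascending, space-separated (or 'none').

i=0 t=6 v=9: → [0,11); WM=−∞
i=1 t=7 v=2: → [0,11); WM=−∞
i=2 t=15 v=6: → [11,22); WM=−∞
i=3 t=16 v=1: → [11,22); WM=15; [0,11) fires=9
i=4 t=21 v=6: → [11,22); WM=15
i=5 t=23 v=5: → [22,33); WM=15
i=6 t=15 v=2: → [11,22); WM=15
i=7 t=26 v=1: → [22,33); WM=25; [11,22) fires=6
i=8 t=26 v=3: → [22,33); WM=25
i=9 t=27 v=5: → [22,33); WM=25
i=10 t=29 v=4: → [22,33); WM=25
i=11 t=32 v=3: → [22,33); WM=31
i=12 t=20 v=6: DROP (t<31-4); WM=31
i=13 t=35 v=4: → [33,44); WM=31
i=14 t=36 v=1: → [33,44); WM=31
i=15 t=36 v=6: → [33,44); WM=35; [22,33) fires=5
i=16 t=38 v=5: → [33,44); WM=35
i=17 t=41 v=3: → [33,44); WM=35
i=18 t=43 v=8: → [33,44); WM=35
i=19 t=50 v=8: → [44,55); WM=49; [33,44) fires=8
i=20 t=61 v=7: → [55,66); WM=49
i=21 t=62 v=1: → [55,66); WM=49
i=22 t=41 v=8: DROP (t<49-4); WM=49

12 22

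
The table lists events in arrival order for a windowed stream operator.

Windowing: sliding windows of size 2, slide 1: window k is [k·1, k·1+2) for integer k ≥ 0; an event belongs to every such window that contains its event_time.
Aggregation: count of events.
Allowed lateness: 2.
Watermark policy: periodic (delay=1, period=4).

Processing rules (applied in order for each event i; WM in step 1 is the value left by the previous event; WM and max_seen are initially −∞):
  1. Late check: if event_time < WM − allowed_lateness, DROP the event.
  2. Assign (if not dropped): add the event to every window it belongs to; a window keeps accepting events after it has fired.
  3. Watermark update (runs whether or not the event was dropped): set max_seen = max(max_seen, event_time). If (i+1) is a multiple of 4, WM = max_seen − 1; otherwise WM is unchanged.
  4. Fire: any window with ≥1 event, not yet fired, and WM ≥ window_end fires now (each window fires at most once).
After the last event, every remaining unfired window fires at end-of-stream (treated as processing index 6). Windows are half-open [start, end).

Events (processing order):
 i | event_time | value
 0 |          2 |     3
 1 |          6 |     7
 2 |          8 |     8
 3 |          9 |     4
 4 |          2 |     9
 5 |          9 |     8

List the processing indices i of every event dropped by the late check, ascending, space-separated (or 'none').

4

i=0 t=2 v=3: → [2,4),[1,3); WM=−∞
i=1 t=6 v=7: → [6,8),[5,7); WM=−∞
i=2 t=8 v=8: → [8,10),[7,9); WM=−∞
i=3 t=9 v=4: → [9,11),[8,10); WM=8; [1,3) fires=1 [2,4) fires=1 [5,7) fires=1 [6,8) fires=1
i=4 t=2 v=9: DROP (t<8-2); WM=8
i=5 t=9 v=8: → [9,11),[8,10); WM=8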